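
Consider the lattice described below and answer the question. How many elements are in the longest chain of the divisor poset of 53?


A chain is a totally ordered subset; we count the number of elements in a maximum chain.
Compute, for each element x, the size of the longest chain ending at x:
  1: 1
  53: 2
A maximum chain: 1 < 53
Number of elements in the longest chain: 2


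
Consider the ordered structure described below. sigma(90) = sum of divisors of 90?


sigma(n) = sum of divisors.
Divisors of 90: [1, 2, 3, 5, 6, 9, 10, 15, 18, 30, 45, 90]
Sum = 234


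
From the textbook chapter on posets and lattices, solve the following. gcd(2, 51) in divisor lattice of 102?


Meet=gcd.
gcd(2,51)=1


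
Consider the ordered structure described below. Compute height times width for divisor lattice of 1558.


Height = length of longest chain minus 1; width = size of largest antichain.
A maximum chain: 1 | 41 | 779 | 1558  (height 3).
A maximum antichain: {2, 19, 41}  (width 3).
Product = 3 * 3 = 9


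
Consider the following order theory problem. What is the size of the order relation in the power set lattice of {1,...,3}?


The order relation is {(a,b) : a <= b}, reflexive so it includes (a,a).
Examples: ({},{}), ({},{1,2}), ({},{1,2,3}), ({},{1,3}), ({},{1}), ...
Total ordered pairs: 27


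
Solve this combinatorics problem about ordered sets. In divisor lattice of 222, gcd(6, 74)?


Meet=gcd.
gcd(6,74)=2


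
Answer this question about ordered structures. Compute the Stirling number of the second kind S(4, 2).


S(n,k) = k*S(n-1,k) + S(n-1,k-1).
S(3,2) = 3, S(3,1) = 1
S(4,2) = 2*3 + 1 = 6 + 1
S(4,2) = 7


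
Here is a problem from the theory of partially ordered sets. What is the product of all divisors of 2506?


Divisors of 2506: [1, 2, 7, 14, 179, 358, 1253, 2506]
Product = n^(d(n)/2) = 2506^(8/2)
Product = 39438852161296


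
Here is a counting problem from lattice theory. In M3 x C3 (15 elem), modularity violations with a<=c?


Modular law: if a <= c then a v (b ^ c) = (a v b) ^ c.
Check all triples (a,b,c) with a <= c among 15 elements.
This lattice is modular (diamonds M_m and their chain-products are modular).
Total violating triples: 0


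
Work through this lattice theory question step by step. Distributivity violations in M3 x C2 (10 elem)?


Distributive law: a ^ (b v c) = (a ^ b) v (a ^ c).
Check all 10^3 = 1000 ordered triples (a,b,c).
  e.g. a=(a1,0), b=(a2,0), c=(a3,0): lhs=(a1,0) != rhs=(0,0)
  e.g. a=(a1,0), b=(a2,0), c=(a3,1): lhs=(a1,0) != rhs=(0,0)
Total violating triples: 48


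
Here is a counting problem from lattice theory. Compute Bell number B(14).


B(n) = number of set partitions of an n-element set.
B(n) satisfies the recurrence: B(n+1) = sum_k C(n,k)*B(k).
B(14) = 190899322


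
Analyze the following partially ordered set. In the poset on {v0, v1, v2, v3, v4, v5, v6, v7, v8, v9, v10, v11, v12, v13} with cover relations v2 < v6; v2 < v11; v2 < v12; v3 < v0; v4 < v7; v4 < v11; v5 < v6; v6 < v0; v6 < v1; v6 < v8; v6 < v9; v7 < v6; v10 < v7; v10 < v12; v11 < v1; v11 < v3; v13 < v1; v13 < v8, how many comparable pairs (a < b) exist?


A comparable pair {a,b} has a < b or b < a in the order.
Count unordered pairs where one element is strictly below the other.
Examples: {v0,v2}, {v0,v3}, {v0,v4}, {v0,v5}, ...
Total comparable pairs: 43


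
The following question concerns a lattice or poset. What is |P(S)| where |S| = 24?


Power set = 2^n.
2^24 = 16777216


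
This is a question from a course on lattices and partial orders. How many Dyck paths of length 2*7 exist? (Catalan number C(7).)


C(n) = C(2n, n) / (n+1).
C(14, 7) = 3432
C(7) = 3432 / 8 = 429


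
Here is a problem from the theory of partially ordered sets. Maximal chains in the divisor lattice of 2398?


A maximal chain goes from the minimum element to a maximal element via cover relations.
Counting all min-to-max paths in the cover graph.
Total maximal chains: 6


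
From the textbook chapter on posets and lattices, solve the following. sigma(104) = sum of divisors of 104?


sigma(n) = sum of divisors.
Divisors of 104: [1, 2, 4, 8, 13, 26, 52, 104]
Sum = 210


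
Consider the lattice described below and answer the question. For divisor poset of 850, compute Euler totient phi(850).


phi(n) = n * prod_{p|n} (1 - 1/p).
Prime divisors of 850: [2, 5, 17]
phi(850) = 850 * (1 - 1/2) * (1 - 1/5) * (1 - 1/17)
phi(850) = 320


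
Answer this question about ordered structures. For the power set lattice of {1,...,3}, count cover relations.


A cover relation a -< b holds when a < b with no c strictly between.
Cover relations:
  {} -< {1}
  {} -< {2}
  {} -< {3}
  {1} -< {1,2}
  {1} -< {1,3}
  {2} -< {1,2}
  {2} -< {2,3}
  {3} -< {1,3}
  ...4 more
Total: 12


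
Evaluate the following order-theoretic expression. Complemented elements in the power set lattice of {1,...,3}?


An element a is complemented if some b has a meet b = bottom, a join b = top.
every subset A has complement S\A, so all elements are complemented.
Complemented elements: {}, {1}, {2}, {3}, {1,2}, {1,3}, ... (2 more)
Count: 8


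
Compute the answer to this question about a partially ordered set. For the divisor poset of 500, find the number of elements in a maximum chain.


A chain is a totally ordered subset; we count the number of elements in a maximum chain.
Compute, for each element x, the size of the longest chain ending at x:
  1: 1
  2: 2
  5: 2
  4: 3
  25: 3
  10: 3
  ...
A maximum chain: 1 < 2 < 4 < 20 < 100 < 500
Number of elements in the longest chain: 6


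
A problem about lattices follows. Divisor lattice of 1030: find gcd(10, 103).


In a divisor lattice, meet = gcd (greatest common divisor).
By Euclidean algorithm or factoring: gcd(10,103) = 1


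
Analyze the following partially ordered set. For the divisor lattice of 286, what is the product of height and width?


Height = length of longest chain minus 1; width = size of largest antichain.
A maximum chain: 1 | 13 | 143 | 286  (height 3).
A maximum antichain: {2, 11, 13}  (width 3).
Product = 3 * 3 = 9


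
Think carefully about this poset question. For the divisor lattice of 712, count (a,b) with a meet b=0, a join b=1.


Complement pair (a,b): a meet b = bottom, a join b = top.
Here: gcd(a,b)=1 and lcm(a,b)=712, i.e. a*b=712 with a,b coprime.
Pairs found: (1,712), (8,89), (89,8), (712,1)
Total ordered pairs: 4


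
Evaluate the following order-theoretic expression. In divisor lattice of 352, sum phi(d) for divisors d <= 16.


Divisors of 352 up to 16: [1, 2, 4, 8, 11, 16]
phi values: [1, 1, 2, 4, 10, 8]
Sum = 26


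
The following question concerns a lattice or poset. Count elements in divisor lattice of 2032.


Divisors of 2032: [1, 2, 4, 8, 16, 127, 254, 508, 1016, 2032]
Count: 10


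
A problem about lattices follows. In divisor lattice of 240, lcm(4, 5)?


Join=lcm.
gcd(4,5)=1
lcm=20


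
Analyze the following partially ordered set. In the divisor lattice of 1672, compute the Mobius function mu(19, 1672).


In a divisor lattice, mu(a,b) = mu(b/a) where mu is the classical Mobius function.
b/a = 1672/19 = 88
Prime factorization of 88: primes [2, 11]
88 is not squarefree, so mu(88) = 0


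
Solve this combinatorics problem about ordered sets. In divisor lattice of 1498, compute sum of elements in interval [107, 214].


Interval [107,214] in divisors of 1498: [107, 214]
Sum = 321


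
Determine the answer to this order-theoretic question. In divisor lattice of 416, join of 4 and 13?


In a divisor lattice, join = lcm (least common multiple).
gcd(4,13) = 1
lcm(4,13) = 4*13/gcd = 52/1 = 52


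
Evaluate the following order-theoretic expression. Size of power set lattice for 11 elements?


Power set = 2^n.
2^11 = 2048


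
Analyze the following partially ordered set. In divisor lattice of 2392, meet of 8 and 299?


In a divisor lattice, meet = gcd (greatest common divisor).
By Euclidean algorithm or factoring: gcd(8,299) = 1


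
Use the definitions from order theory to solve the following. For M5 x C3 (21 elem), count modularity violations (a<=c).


Modular law: if a <= c then a v (b ^ c) = (a v b) ^ c.
Check all triples (a,b,c) with a <= c among 21 elements.
This lattice is modular (diamonds M_m and their chain-products are modular).
Total violating triples: 0


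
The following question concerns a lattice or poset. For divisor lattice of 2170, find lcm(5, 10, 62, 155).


In a divisor lattice, join = lcm (least common multiple).
Compute lcm iteratively: start with first element, then lcm(current, next).
Elements: [5, 10, 62, 155]
lcm(5,10) = 10
lcm(10,62) = 310
lcm(310,155) = 310
Final lcm = 310


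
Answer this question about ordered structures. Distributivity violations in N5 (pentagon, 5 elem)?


Distributive law: a ^ (b v c) = (a ^ b) v (a ^ c).
Check all 5^3 = 125 ordered triples (a,b,c).
  e.g. a=b, b=a, c=c: lhs=b != rhs=a
  e.g. a=b, b=c, c=a: lhs=b != rhs=a
Total violating triples: 2


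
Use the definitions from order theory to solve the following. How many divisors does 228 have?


Divisors of 228: [1, 2, 3, 4, 6, 12, 19, 38, 57, 76, 114, 228]
Count: 12


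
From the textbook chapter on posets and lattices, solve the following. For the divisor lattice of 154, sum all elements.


sigma(n) = sum of divisors.
Divisors of 154: [1, 2, 7, 11, 14, 22, 77, 154]
Sum = 288


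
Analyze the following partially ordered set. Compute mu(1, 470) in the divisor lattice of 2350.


In a divisor lattice, mu(a,b) = mu(b/a) where mu is the classical Mobius function.
b/a = 470/1 = 470
Prime factorization of 470: primes [2, 5, 47]
470 is squarefree with 3 prime factor(s), so mu(470) = (-1)^3 = -1


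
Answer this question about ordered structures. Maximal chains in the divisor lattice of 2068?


A maximal chain goes from the minimum element to a maximal element via cover relations.
Counting all min-to-max paths in the cover graph.
Total maximal chains: 12


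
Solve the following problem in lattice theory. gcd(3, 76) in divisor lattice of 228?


Meet=gcd.
gcd(3,76)=1


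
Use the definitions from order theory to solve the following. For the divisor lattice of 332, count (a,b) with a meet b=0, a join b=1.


Complement pair (a,b): a meet b = bottom, a join b = top.
Here: gcd(a,b)=1 and lcm(a,b)=332, i.e. a*b=332 with a,b coprime.
Pairs found: (1,332), (4,83), (83,4), (332,1)
Total ordered pairs: 4


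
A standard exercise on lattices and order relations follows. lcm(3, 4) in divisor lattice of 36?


Join=lcm.
gcd(3,4)=1
lcm=12


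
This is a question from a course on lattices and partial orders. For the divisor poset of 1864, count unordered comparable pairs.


A comparable pair {a,b} has a < b or b < a in the order.
Count unordered pairs where one element is strictly below the other.
Examples: {1,2}, {1,4}, {1,8}, {1,233}, ...
Total comparable pairs: 22


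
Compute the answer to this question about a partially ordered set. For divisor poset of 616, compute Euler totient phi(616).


phi(n) = n * prod_{p|n} (1 - 1/p).
Prime divisors of 616: [2, 7, 11]
phi(616) = 616 * (1 - 1/2) * (1 - 1/7) * (1 - 1/11)
phi(616) = 240


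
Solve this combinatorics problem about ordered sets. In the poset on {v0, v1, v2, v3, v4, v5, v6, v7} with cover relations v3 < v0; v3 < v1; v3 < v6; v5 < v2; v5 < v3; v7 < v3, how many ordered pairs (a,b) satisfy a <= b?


The order relation is {(a,b) : a <= b}, reflexive so it includes (a,a).
Examples: (v0,v0), (v1,v1), (v2,v2), (v3,v0), (v3,v1), ...
Total ordered pairs: 20


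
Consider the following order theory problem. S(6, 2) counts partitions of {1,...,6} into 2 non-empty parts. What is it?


S(n,k) = k*S(n-1,k) + S(n-1,k-1).
S(5,2) = 15, S(5,1) = 1
S(6,2) = 2*15 + 1 = 30 + 1
S(6,2) = 31


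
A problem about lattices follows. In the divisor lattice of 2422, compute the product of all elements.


Divisors of 2422: [1, 2, 7, 14, 173, 346, 1211, 2422]
Product = n^(d(n)/2) = 2422^(8/2)
Product = 34410941495056


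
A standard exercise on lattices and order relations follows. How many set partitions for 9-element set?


B(n) = number of set partitions of an n-element set.
B(n) satisfies the recurrence: B(n+1) = sum_k C(n,k)*B(k).
B(9) = 21147


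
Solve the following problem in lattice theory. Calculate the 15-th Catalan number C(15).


C(n) = C(2n, n) / (n+1).
C(30, 15) = 155117520
C(15) = 155117520 / 16 = 9694845


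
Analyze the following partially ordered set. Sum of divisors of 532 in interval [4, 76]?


Interval [4,76] in divisors of 532: [4, 76]
Sum = 80


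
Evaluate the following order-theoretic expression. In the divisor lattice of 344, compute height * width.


Height = length of longest chain minus 1; width = size of largest antichain.
A maximum chain: 1 | 43 | 86 | 172 | 344  (height 4).
A maximum antichain: {2, 43}  (width 2).
Product = 4 * 2 = 8


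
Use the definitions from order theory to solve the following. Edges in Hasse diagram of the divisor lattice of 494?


A cover relation a -< b holds when a < b with no c strictly between.
Cover relations:
  1 -< 2
  1 -< 13
  1 -< 19
  2 -< 26
  2 -< 38
  13 -< 26
  13 -< 247
  19 -< 38
  ...4 more
Total: 12


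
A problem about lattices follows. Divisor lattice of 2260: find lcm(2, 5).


In a divisor lattice, join = lcm (least common multiple).
gcd(2,5) = 1
lcm(2,5) = 2*5/gcd = 10/1 = 10


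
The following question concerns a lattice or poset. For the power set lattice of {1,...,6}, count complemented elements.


An element a is complemented if some b has a meet b = bottom, a join b = top.
every subset A has complement S\A, so all elements are complemented.
Complemented elements: {}, {1}, {2}, {3}, {4}, {5}, ... (58 more)
Count: 64


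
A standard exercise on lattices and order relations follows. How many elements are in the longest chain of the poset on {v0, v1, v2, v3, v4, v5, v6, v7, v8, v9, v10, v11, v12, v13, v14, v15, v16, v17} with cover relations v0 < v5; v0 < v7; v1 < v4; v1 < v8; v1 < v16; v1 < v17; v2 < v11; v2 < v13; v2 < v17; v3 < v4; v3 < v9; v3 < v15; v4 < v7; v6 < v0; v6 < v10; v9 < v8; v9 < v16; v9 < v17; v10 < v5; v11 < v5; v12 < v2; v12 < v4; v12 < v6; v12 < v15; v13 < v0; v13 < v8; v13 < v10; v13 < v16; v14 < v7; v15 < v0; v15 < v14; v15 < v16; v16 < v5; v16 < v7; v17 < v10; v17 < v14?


A chain is a totally ordered subset; we count the number of elements in a maximum chain.
Compute, for each element x, the size of the longest chain ending at x:
  v1: 1
  v3: 1
  v12: 1
  v2: 2
  v6: 2
  v9: 2
  ...
A maximum chain: v12 < v2 < v13 < v0 < v5
Number of elements in the longest chain: 5


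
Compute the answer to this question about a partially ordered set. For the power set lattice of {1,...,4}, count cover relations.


A cover relation a -< b holds when a < b with no c strictly between.
Cover relations:
  {} -< {1}
  {} -< {2}
  {} -< {3}
  {} -< {4}
  {1} -< {1,2}
  {1} -< {1,3}
  {1} -< {1,4}
  {2} -< {1,2}
  ...24 more
Total: 32


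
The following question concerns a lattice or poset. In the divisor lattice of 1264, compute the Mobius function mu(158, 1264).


In a divisor lattice, mu(a,b) = mu(b/a) where mu is the classical Mobius function.
b/a = 1264/158 = 8
Prime factorization of 8: primes [2]
8 is not squarefree, so mu(8) = 0


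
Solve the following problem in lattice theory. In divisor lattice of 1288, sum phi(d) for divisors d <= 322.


Divisors of 1288 up to 322: [1, 2, 4, 7, 8, 14, 23, 28, 46, 56, 92, 161, 184, 322]
phi values: [1, 1, 2, 6, 4, 6, 22, 12, 22, 24, 44, 132, 88, 132]
Sum = 496


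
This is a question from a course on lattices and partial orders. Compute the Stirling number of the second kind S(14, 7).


S(n,k) = k*S(n-1,k) + S(n-1,k-1).
S(13,7) = 5715424, S(13,6) = 9321312
S(14,7) = 7*5715424 + 9321312 = 40007968 + 9321312
S(14,7) = 49329280


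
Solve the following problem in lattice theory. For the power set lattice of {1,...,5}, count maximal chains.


A maximal chain goes from the minimum element to a maximal element via cover relations.
Counting all min-to-max paths in the cover graph.
Total maximal chains: 120


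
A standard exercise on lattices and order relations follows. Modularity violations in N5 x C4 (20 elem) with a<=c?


Modular law: if a <= c then a v (b ^ c) = (a v b) ^ c.
Check all triples (a,b,c) with a <= c among 20 elements.
  e.g. a=(a,0), b=(c,0), c=(b,0): lhs=(a,0) != rhs=(b,0)
  e.g. a=(a,0), b=(c,1), c=(b,0): lhs=(a,0) != rhs=(b,0)
Total violating triples: 40


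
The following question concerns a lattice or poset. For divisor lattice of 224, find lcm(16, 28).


In a divisor lattice, join = lcm (least common multiple).
Compute lcm iteratively: start with first element, then lcm(current, next).
Elements: [16, 28]
lcm(16,28) = 112
Final lcm = 112


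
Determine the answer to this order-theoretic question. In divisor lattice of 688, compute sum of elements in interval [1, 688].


Interval [1,688] in divisors of 688: [1, 2, 4, 8, 16, 43, 86, 172, 344, 688]
Sum = 1364


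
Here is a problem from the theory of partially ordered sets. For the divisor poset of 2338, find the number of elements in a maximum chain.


A chain is a totally ordered subset; we count the number of elements in a maximum chain.
Compute, for each element x, the size of the longest chain ending at x:
  1: 1
  2: 2
  7: 2
  167: 2
  14: 3
  334: 3
  ...
A maximum chain: 1 < 2 < 14 < 2338
Number of elements in the longest chain: 4


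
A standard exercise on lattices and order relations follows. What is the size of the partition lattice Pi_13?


B(n) = number of set partitions of an n-element set.
B(n) satisfies the recurrence: B(n+1) = sum_k C(n,k)*B(k).
B(13) = 27644437


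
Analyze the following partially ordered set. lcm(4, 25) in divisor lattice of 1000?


Join=lcm.
gcd(4,25)=1
lcm=100


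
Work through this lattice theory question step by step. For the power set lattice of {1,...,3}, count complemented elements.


An element a is complemented if some b has a meet b = bottom, a join b = top.
every subset A has complement S\A, so all elements are complemented.
Complemented elements: {}, {1}, {2}, {3}, {1,2}, {1,3}, ... (2 more)
Count: 8


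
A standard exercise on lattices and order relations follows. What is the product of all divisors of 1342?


Divisors of 1342: [1, 2, 11, 22, 61, 122, 671, 1342]
Product = n^(d(n)/2) = 1342^(8/2)
Product = 3243471329296


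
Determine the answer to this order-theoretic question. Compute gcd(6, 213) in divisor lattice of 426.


In a divisor lattice, meet = gcd (greatest common divisor).
By Euclidean algorithm or factoring: gcd(6,213) = 3


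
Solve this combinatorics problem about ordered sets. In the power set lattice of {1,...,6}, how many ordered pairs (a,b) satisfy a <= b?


The order relation is {(a,b) : a <= b}, reflexive so it includes (a,a).
Examples: ({},{}), ({},{1,2}), ({},{1,2,3}), ({},{1,2,3,4}), ({},{1,2,3,4,5}), ...
Total ordered pairs: 729


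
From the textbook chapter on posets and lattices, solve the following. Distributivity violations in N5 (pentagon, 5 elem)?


Distributive law: a ^ (b v c) = (a ^ b) v (a ^ c).
Check all 5^3 = 125 ordered triples (a,b,c).
  e.g. a=b, b=a, c=c: lhs=b != rhs=a
  e.g. a=b, b=c, c=a: lhs=b != rhs=a
Total violating triples: 2


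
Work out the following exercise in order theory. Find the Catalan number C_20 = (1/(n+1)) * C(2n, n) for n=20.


C(n) = C(2n, n) / (n+1).
C(40, 20) = 137846528820
C(20) = 137846528820 / 21 = 6564120420


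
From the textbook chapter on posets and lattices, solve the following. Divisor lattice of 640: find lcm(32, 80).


In a divisor lattice, join = lcm (least common multiple).
gcd(32,80) = 16
lcm(32,80) = 32*80/gcd = 2560/16 = 160


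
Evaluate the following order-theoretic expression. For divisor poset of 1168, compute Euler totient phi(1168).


phi(n) = n * prod_{p|n} (1 - 1/p).
Prime divisors of 1168: [2, 73]
phi(1168) = 1168 * (1 - 1/2) * (1 - 1/73)
phi(1168) = 576


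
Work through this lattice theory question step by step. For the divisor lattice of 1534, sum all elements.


sigma(n) = sum of divisors.
Divisors of 1534: [1, 2, 13, 26, 59, 118, 767, 1534]
Sum = 2520


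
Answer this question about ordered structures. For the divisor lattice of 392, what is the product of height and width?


Height = length of longest chain minus 1; width = size of largest antichain.
A maximum chain: 1 | 7 | 49 | 98 | 196 | 392  (height 5).
A maximum antichain: {4, 14, 49}  (width 3).
Product = 5 * 3 = 15


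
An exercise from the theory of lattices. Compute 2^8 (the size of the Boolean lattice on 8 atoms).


Power set = 2^n.
2^8 = 256


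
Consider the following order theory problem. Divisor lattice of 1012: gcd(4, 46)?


Meet=gcd.
gcd(4,46)=2


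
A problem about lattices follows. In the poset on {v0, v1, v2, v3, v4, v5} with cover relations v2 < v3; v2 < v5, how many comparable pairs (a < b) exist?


A comparable pair {a,b} has a < b or b < a in the order.
Count unordered pairs where one element is strictly below the other.
Examples: {v2,v3}, {v2,v5}
Total comparable pairs: 2


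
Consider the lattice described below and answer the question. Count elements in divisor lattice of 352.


Divisors of 352: [1, 2, 4, 8, 11, 16, 22, 32, 44, 88, 176, 352]
Count: 12


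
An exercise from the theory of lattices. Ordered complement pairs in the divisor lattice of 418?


Complement pair (a,b): a meet b = bottom, a join b = top.
Here: gcd(a,b)=1 and lcm(a,b)=418, i.e. a*b=418 with a,b coprime.
Pairs found: (1,418), (2,209), (11,38), (19,22), ... (4 more)
Total ordered pairs: 8


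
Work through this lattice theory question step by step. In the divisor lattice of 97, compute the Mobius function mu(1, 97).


In a divisor lattice, mu(a,b) = mu(b/a) where mu is the classical Mobius function.
b/a = 97/1 = 97
Prime factorization of 97: primes [97]
97 is squarefree with 1 prime factor(s), so mu(97) = (-1)^1 = -1


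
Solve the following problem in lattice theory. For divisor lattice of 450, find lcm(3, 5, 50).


In a divisor lattice, join = lcm (least common multiple).
Compute lcm iteratively: start with first element, then lcm(current, next).
Elements: [3, 5, 50]
lcm(3,5) = 15
lcm(15,50) = 150
Final lcm = 150


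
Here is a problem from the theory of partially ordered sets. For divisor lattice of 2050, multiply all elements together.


Divisors of 2050: [1, 2, 5, 10, 25, 41, 50, 82, 205, 410, 1025, 2050]
Product = n^(d(n)/2) = 2050^(12/2)
Product = 74220378765625000000


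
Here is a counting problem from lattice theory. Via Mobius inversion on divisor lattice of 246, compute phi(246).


phi(n) = n * prod_{p|n} (1 - 1/p).
Prime divisors of 246: [2, 3, 41]
phi(246) = 246 * (1 - 1/2) * (1 - 1/3) * (1 - 1/41)
phi(246) = 80


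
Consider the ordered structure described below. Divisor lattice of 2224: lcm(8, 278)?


Join=lcm.
gcd(8,278)=2
lcm=1112


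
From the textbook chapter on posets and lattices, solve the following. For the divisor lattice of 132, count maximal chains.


A maximal chain goes from the minimum element to a maximal element via cover relations.
Counting all min-to-max paths in the cover graph.
Total maximal chains: 12


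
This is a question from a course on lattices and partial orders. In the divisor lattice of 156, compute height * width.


Height = length of longest chain minus 1; width = size of largest antichain.
A maximum chain: 1 | 13 | 39 | 78 | 156  (height 4).
A maximum antichain: {4, 6, 26, 39}  (width 4).
Product = 4 * 4 = 16


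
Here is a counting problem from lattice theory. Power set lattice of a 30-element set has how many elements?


Power set = 2^n.
2^30 = 1073741824


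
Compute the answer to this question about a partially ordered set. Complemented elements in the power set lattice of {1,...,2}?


An element a is complemented if some b has a meet b = bottom, a join b = top.
every subset A has complement S\A, so all elements are complemented.
Complemented elements: {}, {1}, {2}, {1,2}
Count: 4


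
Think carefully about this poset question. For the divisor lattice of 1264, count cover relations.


A cover relation a -< b holds when a < b with no c strictly between.
Cover relations:
  1 -< 2
  1 -< 79
  2 -< 4
  2 -< 158
  4 -< 8
  4 -< 316
  8 -< 16
  8 -< 632
  ...5 more
Total: 13


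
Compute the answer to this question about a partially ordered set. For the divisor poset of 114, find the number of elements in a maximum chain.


A chain is a totally ordered subset; we count the number of elements in a maximum chain.
Compute, for each element x, the size of the longest chain ending at x:
  1: 1
  2: 2
  3: 2
  19: 2
  6: 3
  38: 3
  ...
A maximum chain: 1 < 2 < 6 < 114
Number of elements in the longest chain: 4


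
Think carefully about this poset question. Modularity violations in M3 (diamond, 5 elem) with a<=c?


Modular law: if a <= c then a v (b ^ c) = (a v b) ^ c.
Check all triples (a,b,c) with a <= c among 5 elements.
This lattice is modular (diamonds M_m and their chain-products are modular).
Total violating triples: 0


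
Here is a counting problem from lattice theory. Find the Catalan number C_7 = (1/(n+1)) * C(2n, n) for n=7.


C(n) = C(2n, n) / (n+1).
C(14, 7) = 3432
C(7) = 3432 / 8 = 429


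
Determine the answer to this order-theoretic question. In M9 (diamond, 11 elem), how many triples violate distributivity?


Distributive law: a ^ (b v c) = (a ^ b) v (a ^ c).
Check all 11^3 = 1331 ordered triples (a,b,c).
  e.g. a=a1, b=a2, c=a3: lhs=a1 != rhs=0
  e.g. a=a1, b=a2, c=a4: lhs=a1 != rhs=0
Total violating triples: 504


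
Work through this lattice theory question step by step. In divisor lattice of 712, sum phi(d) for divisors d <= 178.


Divisors of 712 up to 178: [1, 2, 4, 8, 89, 178]
phi values: [1, 1, 2, 4, 88, 88]
Sum = 184


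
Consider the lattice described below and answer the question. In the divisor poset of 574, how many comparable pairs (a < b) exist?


A comparable pair {a,b} has a < b or b < a in the order.
Count unordered pairs where one element is strictly below the other.
Examples: {1,2}, {1,7}, {1,14}, {1,41}, ...
Total comparable pairs: 19


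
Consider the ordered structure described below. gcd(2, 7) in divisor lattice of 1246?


Meet=gcd.
gcd(2,7)=1


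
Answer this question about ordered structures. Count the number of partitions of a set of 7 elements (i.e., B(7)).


B(n) = number of set partitions of an n-element set.
B(n) satisfies the recurrence: B(n+1) = sum_k C(n,k)*B(k).
B(7) = 877


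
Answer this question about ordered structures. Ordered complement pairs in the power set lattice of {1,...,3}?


Complement pair (a,b): a meet b = bottom, a join b = top.
Here: A intersect B = {} and A union B = {1,...,3}.
Pairs found: ({},{1,2,3}), ({1},{2,3}), ({2},{1,3}), ({3},{1,2}), ... (4 more)
Total ordered pairs: 8


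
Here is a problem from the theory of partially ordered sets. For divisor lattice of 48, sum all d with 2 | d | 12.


Interval [2,12] in divisors of 48: [2, 4, 6, 12]
Sum = 24


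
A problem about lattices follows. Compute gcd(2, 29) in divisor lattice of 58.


In a divisor lattice, meet = gcd (greatest common divisor).
By Euclidean algorithm or factoring: gcd(2,29) = 1


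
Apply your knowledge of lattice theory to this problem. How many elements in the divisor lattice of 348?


Divisors of 348: [1, 2, 3, 4, 6, 12, 29, 58, 87, 116, 174, 348]
Count: 12


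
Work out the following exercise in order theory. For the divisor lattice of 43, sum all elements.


sigma(n) = sum of divisors.
Divisors of 43: [1, 43]
Sum = 44


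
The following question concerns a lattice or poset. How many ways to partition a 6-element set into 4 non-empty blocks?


S(n,k) = k*S(n-1,k) + S(n-1,k-1).
S(5,4) = 10, S(5,3) = 25
S(6,4) = 4*10 + 25 = 40 + 25
S(6,4) = 65


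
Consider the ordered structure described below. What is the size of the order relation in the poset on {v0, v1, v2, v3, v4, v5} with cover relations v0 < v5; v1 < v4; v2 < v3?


The order relation is {(a,b) : a <= b}, reflexive so it includes (a,a).
Examples: (v0,v0), (v0,v5), (v1,v1), (v1,v4), (v2,v2), ...
Total ordered pairs: 9


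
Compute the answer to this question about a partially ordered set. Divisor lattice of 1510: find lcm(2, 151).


In a divisor lattice, join = lcm (least common multiple).
gcd(2,151) = 1
lcm(2,151) = 2*151/gcd = 302/1 = 302


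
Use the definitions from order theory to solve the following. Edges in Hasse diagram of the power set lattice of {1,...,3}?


A cover relation a -< b holds when a < b with no c strictly between.
Cover relations:
  {} -< {1}
  {} -< {2}
  {} -< {3}
  {1} -< {1,2}
  {1} -< {1,3}
  {2} -< {1,2}
  {2} -< {2,3}
  {3} -< {1,3}
  ...4 more
Total: 12


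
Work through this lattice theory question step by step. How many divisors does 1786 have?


Divisors of 1786: [1, 2, 19, 38, 47, 94, 893, 1786]
Count: 8


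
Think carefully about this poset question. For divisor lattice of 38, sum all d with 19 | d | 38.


Interval [19,38] in divisors of 38: [19, 38]
Sum = 57


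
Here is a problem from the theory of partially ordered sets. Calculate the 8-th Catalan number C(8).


C(n) = C(2n, n) / (n+1).
C(16, 8) = 12870
C(8) = 12870 / 9 = 1430


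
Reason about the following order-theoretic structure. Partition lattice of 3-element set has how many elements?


B(n) = number of set partitions of an n-element set.
B(n) satisfies the recurrence: B(n+1) = sum_k C(n,k)*B(k).
B(3) = 5


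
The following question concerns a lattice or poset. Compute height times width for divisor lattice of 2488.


Height = length of longest chain minus 1; width = size of largest antichain.
A maximum chain: 1 | 311 | 622 | 1244 | 2488  (height 4).
A maximum antichain: {2, 311}  (width 2).
Product = 4 * 2 = 8


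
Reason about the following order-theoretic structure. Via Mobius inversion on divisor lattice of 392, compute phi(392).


phi(n) = n * prod_{p|n} (1 - 1/p).
Prime divisors of 392: [2, 7]
phi(392) = 392 * (1 - 1/2) * (1 - 1/7)
phi(392) = 168


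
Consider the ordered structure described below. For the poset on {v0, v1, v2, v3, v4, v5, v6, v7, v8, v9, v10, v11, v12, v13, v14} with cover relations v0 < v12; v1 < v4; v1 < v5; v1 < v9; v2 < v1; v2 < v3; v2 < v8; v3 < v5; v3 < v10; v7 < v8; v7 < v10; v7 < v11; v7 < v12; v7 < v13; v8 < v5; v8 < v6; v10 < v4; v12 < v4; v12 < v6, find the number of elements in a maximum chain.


A chain is a totally ordered subset; we count the number of elements in a maximum chain.
Compute, for each element x, the size of the longest chain ending at x:
  v0: 1
  v2: 1
  v7: 1
  v14: 1
  v1: 2
  v3: 2
  ...
A maximum chain: v2 < v3 < v10 < v4
Number of elements in the longest chain: 4


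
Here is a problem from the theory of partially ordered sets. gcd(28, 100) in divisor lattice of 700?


Meet=gcd.
gcd(28,100)=4


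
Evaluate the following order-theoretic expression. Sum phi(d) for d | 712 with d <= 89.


Divisors of 712 up to 89: [1, 2, 4, 8, 89]
phi values: [1, 1, 2, 4, 88]
Sum = 96


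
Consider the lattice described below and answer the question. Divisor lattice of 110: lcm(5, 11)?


Join=lcm.
gcd(5,11)=1
lcm=55


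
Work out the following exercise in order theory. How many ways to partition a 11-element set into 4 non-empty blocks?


S(n,k) = k*S(n-1,k) + S(n-1,k-1).
S(10,4) = 34105, S(10,3) = 9330
S(11,4) = 4*34105 + 9330 = 136420 + 9330
S(11,4) = 145750


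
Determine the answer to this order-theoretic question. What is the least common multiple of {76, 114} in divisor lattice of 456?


In a divisor lattice, join = lcm (least common multiple).
Compute lcm iteratively: start with first element, then lcm(current, next).
Elements: [76, 114]
lcm(76,114) = 228
Final lcm = 228


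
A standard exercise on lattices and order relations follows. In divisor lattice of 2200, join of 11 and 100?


In a divisor lattice, join = lcm (least common multiple).
gcd(11,100) = 1
lcm(11,100) = 11*100/gcd = 1100/1 = 1100


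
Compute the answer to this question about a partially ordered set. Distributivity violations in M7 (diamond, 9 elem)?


Distributive law: a ^ (b v c) = (a ^ b) v (a ^ c).
Check all 9^3 = 729 ordered triples (a,b,c).
  e.g. a=a1, b=a2, c=a3: lhs=a1 != rhs=0
  e.g. a=a1, b=a2, c=a4: lhs=a1 != rhs=0
Total violating triples: 210


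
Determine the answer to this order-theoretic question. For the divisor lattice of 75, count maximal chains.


A maximal chain goes from the minimum element to a maximal element via cover relations.
Counting all min-to-max paths in the cover graph.
Total maximal chains: 3


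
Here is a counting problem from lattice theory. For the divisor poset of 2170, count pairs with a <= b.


The order relation is {(a,b) : a <= b}, reflexive so it includes (a,a).
Examples: (1,1), (1,10), (1,1085), (1,14), (1,155), ...
Total ordered pairs: 81


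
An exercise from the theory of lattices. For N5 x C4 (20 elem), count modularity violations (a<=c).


Modular law: if a <= c then a v (b ^ c) = (a v b) ^ c.
Check all triples (a,b,c) with a <= c among 20 elements.
  e.g. a=(a,0), b=(c,0), c=(b,0): lhs=(a,0) != rhs=(b,0)
  e.g. a=(a,0), b=(c,1), c=(b,0): lhs=(a,0) != rhs=(b,0)
Total violating triples: 40


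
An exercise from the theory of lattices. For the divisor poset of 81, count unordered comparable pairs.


A comparable pair {a,b} has a < b or b < a in the order.
Count unordered pairs where one element is strictly below the other.
Examples: {1,3}, {1,9}, {1,27}, {1,81}, ...
Total comparable pairs: 10


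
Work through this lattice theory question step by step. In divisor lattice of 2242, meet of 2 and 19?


In a divisor lattice, meet = gcd (greatest common divisor).
By Euclidean algorithm or factoring: gcd(2,19) = 1


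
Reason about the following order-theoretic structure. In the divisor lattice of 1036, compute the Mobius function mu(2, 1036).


In a divisor lattice, mu(a,b) = mu(b/a) where mu is the classical Mobius function.
b/a = 1036/2 = 518
Prime factorization of 518: primes [2, 7, 37]
518 is squarefree with 3 prime factor(s), so mu(518) = (-1)^3 = -1


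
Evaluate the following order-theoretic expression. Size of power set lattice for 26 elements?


Power set = 2^n.
2^26 = 67108864


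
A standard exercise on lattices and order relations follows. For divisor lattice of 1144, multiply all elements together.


Divisors of 1144: [1, 2, 4, 8, 11, 13, 22, 26, 44, 52, 88, 104, 143, 286, 572, 1144]
Product = n^(d(n)/2) = 1144^(16/2)
Product = 2933649302161070453948416


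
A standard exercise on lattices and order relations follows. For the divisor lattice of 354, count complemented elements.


An element a is complemented if some b has a meet b = bottom, a join b = top.
a is complemented iff gcd(a, n/a)=1, i.e. a is a unitary divisor of 354.
Complemented elements: 1, 2, 3, 6, 59, 118, ... (2 more)
Count: 8


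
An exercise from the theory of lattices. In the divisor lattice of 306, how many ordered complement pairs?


Complement pair (a,b): a meet b = bottom, a join b = top.
Here: gcd(a,b)=1 and lcm(a,b)=306, i.e. a*b=306 with a,b coprime.
Pairs found: (1,306), (2,153), (9,34), (17,18), ... (4 more)
Total ordered pairs: 8


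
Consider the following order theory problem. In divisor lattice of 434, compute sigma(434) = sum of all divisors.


sigma(n) = sum of divisors.
Divisors of 434: [1, 2, 7, 14, 31, 62, 217, 434]
Sum = 768


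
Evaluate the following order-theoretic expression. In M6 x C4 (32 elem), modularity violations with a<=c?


Modular law: if a <= c then a v (b ^ c) = (a v b) ^ c.
Check all triples (a,b,c) with a <= c among 32 elements.
This lattice is modular (diamonds M_m and their chain-products are modular).
Total violating triples: 0


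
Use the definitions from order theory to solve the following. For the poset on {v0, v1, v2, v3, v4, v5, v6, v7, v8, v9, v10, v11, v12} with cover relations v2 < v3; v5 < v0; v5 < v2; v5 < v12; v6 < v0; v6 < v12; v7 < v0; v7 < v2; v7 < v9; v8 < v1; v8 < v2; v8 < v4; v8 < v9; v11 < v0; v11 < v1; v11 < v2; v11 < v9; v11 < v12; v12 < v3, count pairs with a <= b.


The order relation is {(a,b) : a <= b}, reflexive so it includes (a,a).
Examples: (v0,v0), (v1,v1), (v10,v10), (v11,v0), (v11,v1), ...
Total ordered pairs: 37


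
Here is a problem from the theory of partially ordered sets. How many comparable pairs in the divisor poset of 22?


A comparable pair {a,b} has a < b or b < a in the order.
Count unordered pairs where one element is strictly below the other.
Examples: {1,2}, {1,11}, {1,22}, {2,22}, ...
Total comparable pairs: 5


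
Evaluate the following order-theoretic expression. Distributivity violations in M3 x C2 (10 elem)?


Distributive law: a ^ (b v c) = (a ^ b) v (a ^ c).
Check all 10^3 = 1000 ordered triples (a,b,c).
  e.g. a=(a1,0), b=(a2,0), c=(a3,0): lhs=(a1,0) != rhs=(0,0)
  e.g. a=(a1,0), b=(a2,0), c=(a3,1): lhs=(a1,0) != rhs=(0,0)
Total violating triples: 48


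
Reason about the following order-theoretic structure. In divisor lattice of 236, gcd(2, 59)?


Meet=gcd.
gcd(2,59)=1


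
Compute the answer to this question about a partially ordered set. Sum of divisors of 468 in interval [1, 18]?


Interval [1,18] in divisors of 468: [1, 2, 3, 6, 9, 18]
Sum = 39


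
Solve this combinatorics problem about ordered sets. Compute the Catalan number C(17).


C(n) = C(2n, n) / (n+1).
C(34, 17) = 2333606220
C(17) = 2333606220 / 18 = 129644790


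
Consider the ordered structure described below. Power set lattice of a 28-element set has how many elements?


Power set = 2^n.
2^28 = 268435456


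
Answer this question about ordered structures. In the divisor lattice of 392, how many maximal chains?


A maximal chain goes from the minimum element to a maximal element via cover relations.
Counting all min-to-max paths in the cover graph.
Total maximal chains: 10


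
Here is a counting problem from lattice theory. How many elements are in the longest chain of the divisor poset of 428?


A chain is a totally ordered subset; we count the number of elements in a maximum chain.
Compute, for each element x, the size of the longest chain ending at x:
  1: 1
  2: 2
  107: 2
  4: 3
  214: 3
  428: 4
A maximum chain: 1 < 2 < 4 < 428
Number of elements in the longest chain: 4


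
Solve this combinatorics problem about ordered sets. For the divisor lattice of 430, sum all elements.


sigma(n) = sum of divisors.
Divisors of 430: [1, 2, 5, 10, 43, 86, 215, 430]
Sum = 792


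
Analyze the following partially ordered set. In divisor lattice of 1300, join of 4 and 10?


In a divisor lattice, join = lcm (least common multiple).
gcd(4,10) = 2
lcm(4,10) = 4*10/gcd = 40/2 = 20


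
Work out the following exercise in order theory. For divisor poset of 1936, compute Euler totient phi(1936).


phi(n) = n * prod_{p|n} (1 - 1/p).
Prime divisors of 1936: [2, 11]
phi(1936) = 1936 * (1 - 1/2) * (1 - 1/11)
phi(1936) = 880


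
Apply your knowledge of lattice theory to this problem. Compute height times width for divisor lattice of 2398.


Height = length of longest chain minus 1; width = size of largest antichain.
A maximum chain: 1 | 109 | 1199 | 2398  (height 3).
A maximum antichain: {2, 11, 109}  (width 3).
Product = 3 * 3 = 9


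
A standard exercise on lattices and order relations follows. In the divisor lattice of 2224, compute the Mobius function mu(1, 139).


In a divisor lattice, mu(a,b) = mu(b/a) where mu is the classical Mobius function.
b/a = 139/1 = 139
Prime factorization of 139: primes [139]
139 is squarefree with 1 prime factor(s), so mu(139) = (-1)^1 = -1
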